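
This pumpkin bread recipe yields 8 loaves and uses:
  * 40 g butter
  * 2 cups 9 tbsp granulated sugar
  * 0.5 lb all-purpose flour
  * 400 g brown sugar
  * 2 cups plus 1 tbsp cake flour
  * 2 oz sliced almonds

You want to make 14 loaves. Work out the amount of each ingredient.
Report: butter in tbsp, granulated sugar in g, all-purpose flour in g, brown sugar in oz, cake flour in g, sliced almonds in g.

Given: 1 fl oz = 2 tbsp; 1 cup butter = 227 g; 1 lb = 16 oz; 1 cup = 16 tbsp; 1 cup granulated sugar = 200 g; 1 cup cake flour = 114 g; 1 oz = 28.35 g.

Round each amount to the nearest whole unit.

Scaling factor: 14/8 = 7/4 = 1.75.
butter: 40 g × 7/4 ÷ 227 g/cup × 16 tbsp/cup ≈ 5 tbsp
granulated sugar: (2 cup + 9 tbsp = 2.5625 cup) × 7/4 × 200 g/cup ≈ 897 g
all-purpose flour: 0.5 lb × 7/4 × 16 oz/lb × 28.35 g/oz ≈ 397 g
brown sugar: 400 g × 7/4 ÷ 28.35 g/oz ≈ 25 oz
cake flour: (2 cup + 1 tbsp = 2.0625 cup) × 7/4 × 114 g/cup ≈ 411 g
sliced almonds: 2 oz × 7/4 × 28.35 g/oz ≈ 99 g

butter: 5 tbsp; granulated sugar: 897 g; all-purpose flour: 397 g; brown sugar: 25 oz; cake flour: 411 g; sliced almonds: 99 g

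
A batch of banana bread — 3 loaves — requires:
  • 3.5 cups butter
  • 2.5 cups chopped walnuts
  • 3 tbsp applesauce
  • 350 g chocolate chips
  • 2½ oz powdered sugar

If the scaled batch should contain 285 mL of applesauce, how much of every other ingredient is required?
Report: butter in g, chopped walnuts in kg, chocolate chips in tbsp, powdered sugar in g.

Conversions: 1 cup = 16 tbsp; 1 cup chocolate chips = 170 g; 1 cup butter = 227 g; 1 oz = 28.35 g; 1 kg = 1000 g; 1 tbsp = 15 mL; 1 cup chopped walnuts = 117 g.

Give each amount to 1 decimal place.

butter: 5031.8 g; chopped walnuts: 1.9 kg; chocolate chips: 208.6 tbsp; powdered sugar: 448.9 g

The original recipe has 45 mL of applesauce, so the scaling factor is 285 ÷ 45 = 19/3.
butter: 3.5 cup × 19/3 × 227 g/cup ≈ 5031.8 g
chopped walnuts: 2.5 cup × 19/3 × 117 g/cup ÷ 1000 g/kg ≈ 1.9 kg
chocolate chips: 350 g × 19/3 ÷ 170 g/cup × 16 tbsp/cup ≈ 208.6 tbsp
powdered sugar: 2.5 oz × 19/3 × 28.35 g/oz ≈ 448.9 g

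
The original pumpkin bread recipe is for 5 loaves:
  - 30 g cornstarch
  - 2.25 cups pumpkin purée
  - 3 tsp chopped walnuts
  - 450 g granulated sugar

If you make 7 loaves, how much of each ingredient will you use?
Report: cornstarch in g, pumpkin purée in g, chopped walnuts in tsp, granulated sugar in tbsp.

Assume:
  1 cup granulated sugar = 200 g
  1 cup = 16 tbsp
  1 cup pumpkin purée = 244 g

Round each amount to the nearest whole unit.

cornstarch: 42 g; pumpkin purée: 769 g; chopped walnuts: 4 tsp; granulated sugar: 50 tbsp

Scaling factor: 7/5 = 1.4.
cornstarch: 30 g × 7/5 = 42 g
pumpkin purée: 2.25 cup × 7/5 × 244 g/cup ≈ 769 g
chopped walnuts: 3 tsp × 7/5 ≈ 4 tsp
granulated sugar: 450 g × 7/5 ÷ 200 g/cup × 16 tbsp/cup ≈ 50 tbsp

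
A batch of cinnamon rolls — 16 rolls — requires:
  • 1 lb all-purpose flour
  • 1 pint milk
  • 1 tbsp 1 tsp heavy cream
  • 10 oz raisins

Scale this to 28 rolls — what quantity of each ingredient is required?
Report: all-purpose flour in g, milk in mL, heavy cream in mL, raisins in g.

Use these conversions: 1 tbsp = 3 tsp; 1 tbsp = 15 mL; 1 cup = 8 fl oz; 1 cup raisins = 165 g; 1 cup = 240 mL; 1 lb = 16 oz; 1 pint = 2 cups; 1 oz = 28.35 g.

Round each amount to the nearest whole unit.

all-purpose flour: 794 g; milk: 840 mL; heavy cream: 35 mL; raisins: 496 g

Scaling factor: 28/16 = 7/4 = 1.75.
all-purpose flour: 1 lb × 7/4 × 16 oz/lb × 28.35 g/oz ≈ 794 g
milk: 1 pint × 7/4 × 2 cup/pint × 240 mL/cup = 840 mL
heavy cream: (1 tbsp + 1 tsp = 4/3 tbsp) × 7/4 × 15 mL/tbsp = 35 mL
raisins: 10 oz × 7/4 × 28.35 g/oz ≈ 496 g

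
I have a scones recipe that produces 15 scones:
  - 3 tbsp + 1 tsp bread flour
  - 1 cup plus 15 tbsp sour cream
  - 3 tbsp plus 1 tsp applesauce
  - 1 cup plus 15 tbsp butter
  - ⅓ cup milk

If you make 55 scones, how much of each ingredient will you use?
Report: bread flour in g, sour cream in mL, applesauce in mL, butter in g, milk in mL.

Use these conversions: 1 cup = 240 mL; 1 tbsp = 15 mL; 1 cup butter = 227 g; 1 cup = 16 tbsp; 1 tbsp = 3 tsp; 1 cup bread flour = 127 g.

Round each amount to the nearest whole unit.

Scaling factor: 55/15 = 11/3.
bread flour: (3 tbsp + 1 tsp = 10/3 tbsp) × 11/3 ÷ 16 tbsp/cup × 127 g/cup ≈ 97 g
sour cream: (1 cup + 15 tbsp = 1.9375 cup) × 11/3 × 240 mL/cup = 1705 mL
applesauce: (3 tbsp + 1 tsp = 10/3 tbsp) × 11/3 × 15 mL/tbsp ≈ 183 mL
butter: (1 cup + 15 tbsp = 1.9375 cup) × 11/3 × 227 g/cup ≈ 1613 g
milk: 1/3 cup × 11/3 × 240 mL/cup ≈ 293 mL

bread flour: 97 g; sour cream: 1705 mL; applesauce: 183 mL; butter: 1613 g; milk: 293 mL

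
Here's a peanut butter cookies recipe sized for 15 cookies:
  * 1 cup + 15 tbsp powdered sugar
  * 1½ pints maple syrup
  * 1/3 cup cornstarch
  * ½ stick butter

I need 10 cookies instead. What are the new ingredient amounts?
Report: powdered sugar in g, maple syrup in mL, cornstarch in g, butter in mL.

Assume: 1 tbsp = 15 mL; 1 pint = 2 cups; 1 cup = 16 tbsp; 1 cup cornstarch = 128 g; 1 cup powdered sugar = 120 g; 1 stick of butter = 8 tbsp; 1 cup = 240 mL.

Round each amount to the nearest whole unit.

Scaling factor: 10/15 = 2/3.
powdered sugar: (1 cup + 15 tbsp = 1.9375 cup) × 2/3 × 120 g/cup = 155 g
maple syrup: 1.5 pint × 2/3 × 2 cup/pint × 240 mL/cup = 480 mL
cornstarch: 1/3 cup × 2/3 × 128 g/cup ≈ 28 g
butter: 0.5 stick × 2/3 × 8 tbsp/stick × 15 mL/tbsp = 40 mL

powdered sugar: 155 g; maple syrup: 480 mL; cornstarch: 28 g; butter: 40 mL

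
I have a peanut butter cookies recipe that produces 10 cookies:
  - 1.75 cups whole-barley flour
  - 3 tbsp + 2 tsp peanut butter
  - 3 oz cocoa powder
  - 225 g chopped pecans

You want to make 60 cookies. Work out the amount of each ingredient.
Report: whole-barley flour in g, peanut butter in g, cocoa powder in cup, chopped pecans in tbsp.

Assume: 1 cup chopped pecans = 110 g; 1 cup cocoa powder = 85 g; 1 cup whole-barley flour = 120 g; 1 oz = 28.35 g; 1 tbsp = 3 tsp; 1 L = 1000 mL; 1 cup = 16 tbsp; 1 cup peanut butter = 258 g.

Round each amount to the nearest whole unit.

whole-barley flour: 1260 g; peanut butter: 355 g; cocoa powder: 6 cup; chopped pecans: 196 tbsp

Scaling factor: 60/10 = 6.
whole-barley flour: 1.75 cup × 6 × 120 g/cup = 1260 g
peanut butter: (3 tbsp + 2 tsp = 11/3 tbsp) × 6 ÷ 16 tbsp/cup × 258 g/cup ≈ 355 g
cocoa powder: 3 oz × 6 × 28.35 g/oz ÷ 85 g/cup ≈ 6 cup
chopped pecans: 225 g × 6 ÷ 110 g/cup × 16 tbsp/cup ≈ 196 tbsp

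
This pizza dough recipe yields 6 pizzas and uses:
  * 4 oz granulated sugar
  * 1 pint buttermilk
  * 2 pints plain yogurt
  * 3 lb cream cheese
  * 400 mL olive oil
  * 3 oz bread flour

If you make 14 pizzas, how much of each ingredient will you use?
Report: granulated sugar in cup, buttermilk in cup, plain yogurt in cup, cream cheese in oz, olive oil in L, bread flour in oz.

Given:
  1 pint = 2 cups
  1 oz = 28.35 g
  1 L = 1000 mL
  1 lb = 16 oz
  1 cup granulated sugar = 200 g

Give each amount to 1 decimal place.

granulated sugar: 1.3 cup; buttermilk: 4.7 cup; plain yogurt: 9.3 cup; cream cheese: 112.0 oz; olive oil: 0.9 L; bread flour: 7.0 oz

Scaling factor: 14/6 = 7/3.
granulated sugar: 4 oz × 7/3 × 28.35 g/oz ÷ 200 g/cup ≈ 1.3 cup
buttermilk: 1 pint × 7/3 × 2 cup/pint ≈ 4.7 cup
plain yogurt: 2 pint × 7/3 × 2 cup/pint ≈ 9.3 cup
cream cheese: 3 lb × 7/3 × 16 oz/lb = 112.0 oz
olive oil: 400 mL × 7/3 ÷ 1000 mL/L ≈ 0.9 L
bread flour: 3 oz × 7/3 = 7.0 oz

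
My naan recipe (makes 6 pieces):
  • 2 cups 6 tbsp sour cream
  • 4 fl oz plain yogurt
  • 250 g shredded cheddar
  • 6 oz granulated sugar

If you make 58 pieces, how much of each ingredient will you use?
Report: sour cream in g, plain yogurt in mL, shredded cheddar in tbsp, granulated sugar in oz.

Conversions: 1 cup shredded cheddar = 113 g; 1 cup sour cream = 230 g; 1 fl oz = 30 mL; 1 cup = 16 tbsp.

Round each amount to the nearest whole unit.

sour cream: 5280 g; plain yogurt: 1160 mL; shredded cheddar: 342 tbsp; granulated sugar: 58 oz

Scaling factor: 58/6 = 29/3.
sour cream: (2 cup + 6 tbsp = 2.375 cup) × 29/3 × 230 g/cup ≈ 5280 g
plain yogurt: 4 fl oz × 29/3 × 30 mL/fl oz = 1160 mL
shredded cheddar: 250 g × 29/3 ÷ 113 g/cup × 16 tbsp/cup ≈ 342 tbsp
granulated sugar: 6 oz × 29/3 = 58 oz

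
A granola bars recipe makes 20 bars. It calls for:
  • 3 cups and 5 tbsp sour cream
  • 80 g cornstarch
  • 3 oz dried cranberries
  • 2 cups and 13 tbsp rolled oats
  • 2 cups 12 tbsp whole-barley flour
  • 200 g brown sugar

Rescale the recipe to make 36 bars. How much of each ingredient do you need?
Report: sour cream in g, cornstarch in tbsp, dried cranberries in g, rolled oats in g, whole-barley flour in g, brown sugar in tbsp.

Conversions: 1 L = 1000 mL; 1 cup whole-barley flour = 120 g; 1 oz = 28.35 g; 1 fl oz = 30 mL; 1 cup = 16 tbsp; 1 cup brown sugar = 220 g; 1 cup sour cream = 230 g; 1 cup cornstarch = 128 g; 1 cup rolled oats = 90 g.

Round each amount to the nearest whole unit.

sour cream: 1371 g; cornstarch: 18 tbsp; dried cranberries: 153 g; rolled oats: 456 g; whole-barley flour: 594 g; brown sugar: 26 tbsp

Scaling factor: 36/20 = 9/5 = 1.8.
sour cream: (3 cup + 5 tbsp = 3.3125 cup) × 9/5 × 230 g/cup ≈ 1371 g
cornstarch: 80 g × 9/5 ÷ 128 g/cup × 16 tbsp/cup = 18 tbsp
dried cranberries: 3 oz × 9/5 × 28.35 g/oz ≈ 153 g
rolled oats: (2 cup + 13 tbsp = 2.8125 cup) × 9/5 × 90 g/cup ≈ 456 g
whole-barley flour: (2 cup + 12 tbsp = 2.75 cup) × 9/5 × 120 g/cup = 594 g
brown sugar: 200 g × 9/5 ÷ 220 g/cup × 16 tbsp/cup ≈ 26 tbsp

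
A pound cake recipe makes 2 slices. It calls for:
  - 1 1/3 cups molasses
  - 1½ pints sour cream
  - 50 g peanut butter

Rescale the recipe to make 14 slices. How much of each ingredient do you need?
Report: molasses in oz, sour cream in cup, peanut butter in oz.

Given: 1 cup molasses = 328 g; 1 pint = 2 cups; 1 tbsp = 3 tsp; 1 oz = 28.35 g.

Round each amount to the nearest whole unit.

molasses: 108 oz; sour cream: 21 cup; peanut butter: 12 oz

Scaling factor: 14/2 = 7.
molasses: 4/3 cup × 7 × 328 g/cup ÷ 28.35 g/oz ≈ 108 oz
sour cream: 1.5 pint × 7 × 2 cup/pint = 21 cup
peanut butter: 50 g × 7 ÷ 28.35 g/oz ≈ 12 oz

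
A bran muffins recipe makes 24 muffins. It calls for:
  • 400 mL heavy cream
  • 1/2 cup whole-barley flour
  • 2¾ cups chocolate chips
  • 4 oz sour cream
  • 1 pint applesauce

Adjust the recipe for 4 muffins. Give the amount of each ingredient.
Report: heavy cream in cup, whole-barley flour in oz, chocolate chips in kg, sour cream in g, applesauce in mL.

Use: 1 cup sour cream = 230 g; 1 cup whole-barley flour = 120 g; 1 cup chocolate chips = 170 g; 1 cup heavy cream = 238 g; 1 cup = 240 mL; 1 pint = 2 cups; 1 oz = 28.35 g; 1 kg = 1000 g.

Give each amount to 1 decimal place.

Scaling factor: 4/24 = 1/6.
heavy cream: 400 mL × 1/6 ÷ 240 mL/cup ≈ 0.3 cup
whole-barley flour: 0.5 cup × 1/6 × 120 g/cup ÷ 28.35 g/oz ≈ 0.4 oz
chocolate chips: 2.75 cup × 1/6 × 170 g/cup ÷ 1000 g/kg ≈ 0.1 kg
sour cream: 4 oz × 1/6 × 28.35 g/oz = 18.9 g
applesauce: 1 pint × 1/6 × 2 cup/pint × 240 mL/cup = 80.0 mL

heavy cream: 0.3 cup; whole-barley flour: 0.4 oz; chocolate chips: 0.1 kg; sour cream: 18.9 g; applesauce: 80.0 mL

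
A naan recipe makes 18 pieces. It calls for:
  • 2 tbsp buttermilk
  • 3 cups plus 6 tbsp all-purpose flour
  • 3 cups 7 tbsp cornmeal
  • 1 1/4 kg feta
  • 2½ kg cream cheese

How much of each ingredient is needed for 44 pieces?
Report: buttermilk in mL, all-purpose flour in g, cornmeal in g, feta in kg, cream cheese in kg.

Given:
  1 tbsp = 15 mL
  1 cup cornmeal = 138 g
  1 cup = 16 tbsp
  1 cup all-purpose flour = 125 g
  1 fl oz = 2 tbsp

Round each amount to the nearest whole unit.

Scaling factor: 44/18 = 22/9.
buttermilk: 2 tbsp × 22/9 × 15 mL/tbsp ≈ 73 mL
all-purpose flour: (3 cup + 6 tbsp = 3.375 cup) × 22/9 × 125 g/cup ≈ 1031 g
cornmeal: (3 cup + 7 tbsp = 3.4375 cup) × 22/9 × 138 g/cup ≈ 1160 g
feta: 1.25 kg × 22/9 ≈ 3 kg
cream cheese: 2.5 kg × 22/9 ≈ 6 kg

buttermilk: 73 mL; all-purpose flour: 1031 g; cornmeal: 1160 g; feta: 3 kg; cream cheese: 6 kg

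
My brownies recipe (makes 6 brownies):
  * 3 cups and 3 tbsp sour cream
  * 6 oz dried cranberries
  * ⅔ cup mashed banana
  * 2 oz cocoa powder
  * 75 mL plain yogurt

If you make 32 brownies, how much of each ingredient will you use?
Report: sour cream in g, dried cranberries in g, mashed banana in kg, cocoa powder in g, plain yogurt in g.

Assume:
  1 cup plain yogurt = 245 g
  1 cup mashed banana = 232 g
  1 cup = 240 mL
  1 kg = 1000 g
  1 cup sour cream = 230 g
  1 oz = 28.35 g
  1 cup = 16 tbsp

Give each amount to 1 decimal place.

Scaling factor: 32/6 = 16/3.
sour cream: (3 cup + 3 tbsp = 3.1875 cup) × 16/3 × 230 g/cup = 3910.0 g
dried cranberries: 6 oz × 16/3 × 28.35 g/oz = 907.2 g
mashed banana: 2/3 cup × 16/3 × 232 g/cup ÷ 1000 g/kg ≈ 0.8 kg
cocoa powder: 2 oz × 16/3 × 28.35 g/oz = 302.4 g
plain yogurt: 75 mL × 16/3 ÷ 240 mL/cup × 245 g/cup ≈ 408.3 g

sour cream: 3910.0 g; dried cranberries: 907.2 g; mashed banana: 0.8 kg; cocoa powder: 302.4 g; plain yogurt: 408.3 g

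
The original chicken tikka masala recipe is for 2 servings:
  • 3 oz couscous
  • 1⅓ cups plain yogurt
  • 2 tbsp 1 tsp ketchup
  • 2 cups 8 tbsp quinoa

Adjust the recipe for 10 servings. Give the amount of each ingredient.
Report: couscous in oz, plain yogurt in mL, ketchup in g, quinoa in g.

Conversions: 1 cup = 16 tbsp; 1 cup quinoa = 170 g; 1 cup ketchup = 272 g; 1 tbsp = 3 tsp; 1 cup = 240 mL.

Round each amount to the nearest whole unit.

couscous: 15 oz; plain yogurt: 1600 mL; ketchup: 198 g; quinoa: 2125 g

Scaling factor: 10/2 = 5.
couscous: 3 oz × 5 = 15 oz
plain yogurt: 4/3 cup × 5 × 240 mL/cup = 1600 mL
ketchup: (2 tbsp + 1 tsp = 7/3 tbsp) × 5 ÷ 16 tbsp/cup × 272 g/cup ≈ 198 g
quinoa: (2 cup + 8 tbsp = 2.5 cup) × 5 × 170 g/cup = 2125 g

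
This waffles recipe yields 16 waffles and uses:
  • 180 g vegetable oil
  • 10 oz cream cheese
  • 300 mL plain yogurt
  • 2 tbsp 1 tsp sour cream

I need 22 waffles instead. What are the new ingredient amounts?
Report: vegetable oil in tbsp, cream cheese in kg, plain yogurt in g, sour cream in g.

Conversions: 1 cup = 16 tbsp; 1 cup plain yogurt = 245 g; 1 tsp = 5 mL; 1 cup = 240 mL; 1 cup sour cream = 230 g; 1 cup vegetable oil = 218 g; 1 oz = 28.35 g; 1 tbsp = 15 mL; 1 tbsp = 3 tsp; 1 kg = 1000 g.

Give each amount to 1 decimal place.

vegetable oil: 18.2 tbsp; cream cheese: 0.4 kg; plain yogurt: 421.1 g; sour cream: 46.1 g

Scaling factor: 22/16 = 11/8 = 1.375.
vegetable oil: 180 g × 11/8 ÷ 218 g/cup × 16 tbsp/cup ≈ 18.2 tbsp
cream cheese: 10 oz × 11/8 × 28.35 g/oz ÷ 1000 g/kg ≈ 0.4 kg
plain yogurt: 300 mL × 11/8 ÷ 240 mL/cup × 245 g/cup ≈ 421.1 g
sour cream: (2 tbsp + 1 tsp = 7/3 tbsp) × 11/8 ÷ 16 tbsp/cup × 230 g/cup ≈ 46.1 g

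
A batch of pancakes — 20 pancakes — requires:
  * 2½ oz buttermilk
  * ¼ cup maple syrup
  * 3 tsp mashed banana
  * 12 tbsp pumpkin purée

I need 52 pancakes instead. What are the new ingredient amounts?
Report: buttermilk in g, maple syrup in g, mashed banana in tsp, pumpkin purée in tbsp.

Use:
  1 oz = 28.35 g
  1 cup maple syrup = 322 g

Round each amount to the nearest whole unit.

Scaling factor: 52/20 = 13/5 = 2.6.
buttermilk: 2.5 oz × 13/5 × 28.35 g/oz ≈ 184 g
maple syrup: 0.25 cup × 13/5 × 322 g/cup ≈ 209 g
mashed banana: 3 tsp × 13/5 ≈ 8 tsp
pumpkin purée: 12 tbsp × 13/5 ≈ 31 tbsp

buttermilk: 184 g; maple syrup: 209 g; mashed banana: 8 tsp; pumpkin purée: 31 tbsp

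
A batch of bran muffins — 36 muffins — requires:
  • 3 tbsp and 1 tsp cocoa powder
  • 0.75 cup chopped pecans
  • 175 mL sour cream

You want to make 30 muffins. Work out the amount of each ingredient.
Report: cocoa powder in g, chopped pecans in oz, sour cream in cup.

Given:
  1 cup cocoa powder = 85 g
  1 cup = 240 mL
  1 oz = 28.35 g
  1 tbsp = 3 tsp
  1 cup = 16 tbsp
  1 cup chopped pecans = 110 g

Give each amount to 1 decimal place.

cocoa powder: 14.8 g; chopped pecans: 2.4 oz; sour cream: 0.6 cup

Scaling factor: 30/36 = 5/6.
cocoa powder: (3 tbsp + 1 tsp = 10/3 tbsp) × 5/6 ÷ 16 tbsp/cup × 85 g/cup ≈ 14.8 g
chopped pecans: 0.75 cup × 5/6 × 110 g/cup ÷ 28.35 g/oz ≈ 2.4 oz
sour cream: 175 mL × 5/6 ÷ 240 mL/cup ≈ 0.6 cup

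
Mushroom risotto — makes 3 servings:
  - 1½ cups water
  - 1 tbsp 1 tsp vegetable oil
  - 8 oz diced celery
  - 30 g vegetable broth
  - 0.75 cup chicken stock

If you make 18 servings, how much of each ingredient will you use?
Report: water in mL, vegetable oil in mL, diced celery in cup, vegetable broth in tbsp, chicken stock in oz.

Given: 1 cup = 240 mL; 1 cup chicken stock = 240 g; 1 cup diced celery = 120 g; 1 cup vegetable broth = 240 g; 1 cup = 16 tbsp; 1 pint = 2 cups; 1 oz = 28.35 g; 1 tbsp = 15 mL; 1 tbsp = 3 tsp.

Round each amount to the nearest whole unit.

Scaling factor: 18/3 = 6.
water: 1.5 cup × 6 × 240 mL/cup = 2160 mL
vegetable oil: (1 tbsp + 1 tsp = 4/3 tbsp) × 6 × 15 mL/tbsp = 120 mL
diced celery: 8 oz × 6 × 28.35 g/oz ÷ 120 g/cup ≈ 11 cup
vegetable broth: 30 g × 6 ÷ 240 g/cup × 16 tbsp/cup = 12 tbsp
chicken stock: 0.75 cup × 6 × 240 g/cup ÷ 28.35 g/oz ≈ 38 oz

water: 2160 mL; vegetable oil: 120 mL; diced celery: 11 cup; vegetable broth: 12 tbsp; chicken stock: 38 oz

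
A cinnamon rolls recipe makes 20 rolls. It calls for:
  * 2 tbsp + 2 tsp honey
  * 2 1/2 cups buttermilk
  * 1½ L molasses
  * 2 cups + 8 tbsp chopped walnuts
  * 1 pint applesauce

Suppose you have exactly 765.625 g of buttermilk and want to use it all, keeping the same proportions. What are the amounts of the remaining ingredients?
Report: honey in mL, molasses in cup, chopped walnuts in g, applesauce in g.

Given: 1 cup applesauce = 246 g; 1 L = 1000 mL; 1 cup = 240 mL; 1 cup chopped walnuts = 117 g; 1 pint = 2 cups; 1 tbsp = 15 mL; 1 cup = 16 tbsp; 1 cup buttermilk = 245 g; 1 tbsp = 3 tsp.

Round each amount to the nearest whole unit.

honey: 50 mL; molasses: 8 cup; chopped walnuts: 366 g; applesauce: 615 g

The original recipe has 612.5 g of buttermilk, so the scaling factor is 765.625 ÷ 612.5 = 5/4 = 1.25.
honey: (2 tbsp + 2 tsp = 8/3 tbsp) × 5/4 × 15 mL/tbsp = 50 mL
molasses: 1.5 L × 5/4 × 1000 mL/L ÷ 240 mL/cup ≈ 8 cup
chopped walnuts: (2 cup + 8 tbsp = 2.5 cup) × 5/4 × 117 g/cup ≈ 366 g
applesauce: 1 pint × 5/4 × 2 cup/pint × 246 g/cup = 615 g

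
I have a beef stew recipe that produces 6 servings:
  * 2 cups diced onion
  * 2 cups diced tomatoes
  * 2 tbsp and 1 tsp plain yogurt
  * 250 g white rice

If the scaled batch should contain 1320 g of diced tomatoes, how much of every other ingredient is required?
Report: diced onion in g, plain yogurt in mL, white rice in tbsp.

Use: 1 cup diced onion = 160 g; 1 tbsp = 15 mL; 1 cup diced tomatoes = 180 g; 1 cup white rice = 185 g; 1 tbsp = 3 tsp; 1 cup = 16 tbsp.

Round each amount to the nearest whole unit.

The original recipe has 360 g of diced tomatoes, so the scaling factor is 1320 ÷ 360 = 11/3.
diced onion: 2 cup × 11/3 × 160 g/cup ≈ 1173 g
plain yogurt: (2 tbsp + 1 tsp = 7/3 tbsp) × 11/3 × 15 mL/tbsp ≈ 128 mL
white rice: 250 g × 11/3 ÷ 185 g/cup × 16 tbsp/cup ≈ 79 tbsp

diced onion: 1173 g; plain yogurt: 128 mL; white rice: 79 tbsp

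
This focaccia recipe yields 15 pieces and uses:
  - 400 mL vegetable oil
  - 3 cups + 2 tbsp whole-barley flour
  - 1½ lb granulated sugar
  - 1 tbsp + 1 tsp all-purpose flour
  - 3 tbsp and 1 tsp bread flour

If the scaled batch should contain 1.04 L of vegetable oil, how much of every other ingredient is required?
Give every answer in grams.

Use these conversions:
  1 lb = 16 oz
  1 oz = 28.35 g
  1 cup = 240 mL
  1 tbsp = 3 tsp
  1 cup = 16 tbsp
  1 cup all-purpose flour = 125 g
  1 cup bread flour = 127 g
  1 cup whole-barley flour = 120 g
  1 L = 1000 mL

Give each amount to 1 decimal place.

The original recipe has 0.4 L of vegetable oil, so the scaling factor is 1.04 ÷ 0.4 = 13/5 = 2.6.
whole-barley flour: (3 cup + 2 tbsp = 3.125 cup) × 13/5 × 120 g/cup = 975.0 g
granulated sugar: 1.5 lb × 13/5 × 16 oz/lb × 28.35 g/oz ≈ 1769.0 g
all-purpose flour: (1 tbsp + 1 tsp = 4/3 tbsp) × 13/5 ÷ 16 tbsp/cup × 125 g/cup ≈ 27.1 g
bread flour: (3 tbsp + 1 tsp = 10/3 tbsp) × 13/5 ÷ 16 tbsp/cup × 127 g/cup ≈ 68.8 g

whole-barley flour: 975.0 g; granulated sugar: 1769.0 g; all-purpose flour: 27.1 g; bread flour: 68.8 g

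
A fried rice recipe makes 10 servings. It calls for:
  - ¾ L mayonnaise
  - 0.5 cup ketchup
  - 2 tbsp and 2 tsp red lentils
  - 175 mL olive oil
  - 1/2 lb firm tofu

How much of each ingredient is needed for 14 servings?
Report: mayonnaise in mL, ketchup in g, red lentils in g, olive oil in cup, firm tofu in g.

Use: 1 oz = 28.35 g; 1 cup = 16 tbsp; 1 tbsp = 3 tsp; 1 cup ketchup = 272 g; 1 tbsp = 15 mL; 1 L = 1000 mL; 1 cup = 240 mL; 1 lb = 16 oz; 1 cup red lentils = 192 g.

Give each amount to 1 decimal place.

mayonnaise: 1050.0 mL; ketchup: 190.4 g; red lentils: 44.8 g; olive oil: 1.0 cup; firm tofu: 317.5 g

Scaling factor: 14/10 = 7/5 = 1.4.
mayonnaise: 0.75 L × 7/5 × 1000 mL/L = 1050.0 mL
ketchup: 0.5 cup × 7/5 × 272 g/cup = 190.4 g
red lentils: (2 tbsp + 2 tsp = 8/3 tbsp) × 7/5 ÷ 16 tbsp/cup × 192 g/cup = 44.8 g
olive oil: 175 mL × 7/5 ÷ 240 mL/cup ≈ 1.0 cup
firm tofu: 0.5 lb × 7/5 × 16 oz/lb × 28.35 g/oz ≈ 317.5 g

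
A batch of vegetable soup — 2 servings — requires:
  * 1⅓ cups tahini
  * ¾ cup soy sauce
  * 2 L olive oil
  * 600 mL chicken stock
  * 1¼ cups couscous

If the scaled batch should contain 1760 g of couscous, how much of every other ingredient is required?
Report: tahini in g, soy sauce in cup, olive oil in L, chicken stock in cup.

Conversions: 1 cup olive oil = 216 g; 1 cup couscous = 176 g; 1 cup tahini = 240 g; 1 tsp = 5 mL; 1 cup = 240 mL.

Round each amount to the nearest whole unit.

tahini: 2560 g; soy sauce: 6 cup; olive oil: 16 L; chicken stock: 20 cup

The original recipe has 220 g of couscous, so the scaling factor is 1760 ÷ 220 = 8.
tahini: 4/3 cup × 8 × 240 g/cup = 2560 g
soy sauce: 0.75 cup × 8 = 6 cup
olive oil: 2 L × 8 = 16 L
chicken stock: 600 mL × 8 ÷ 240 mL/cup = 20 cup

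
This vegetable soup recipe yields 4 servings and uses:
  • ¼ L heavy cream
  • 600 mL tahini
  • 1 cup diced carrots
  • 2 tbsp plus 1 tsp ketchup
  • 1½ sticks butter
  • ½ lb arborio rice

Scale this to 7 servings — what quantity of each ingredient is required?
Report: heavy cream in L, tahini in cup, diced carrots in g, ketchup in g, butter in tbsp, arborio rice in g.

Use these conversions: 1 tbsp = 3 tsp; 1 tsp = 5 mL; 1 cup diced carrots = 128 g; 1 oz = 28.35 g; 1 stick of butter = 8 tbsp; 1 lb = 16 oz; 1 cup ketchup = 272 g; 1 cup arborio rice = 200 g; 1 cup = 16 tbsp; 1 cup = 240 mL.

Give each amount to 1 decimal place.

Scaling factor: 7/4 = 1.75.
heavy cream: 0.25 L × 7/4 ≈ 0.4 L
tahini: 600 mL × 7/4 ÷ 240 mL/cup ≈ 4.4 cup
diced carrots: 1 cup × 7/4 × 128 g/cup = 224.0 g
ketchup: (2 tbsp + 1 tsp = 7/3 tbsp) × 7/4 ÷ 16 tbsp/cup × 272 g/cup ≈ 69.4 g
butter: 1.5 stick × 7/4 × 8 tbsp/stick = 21.0 tbsp
arborio rice: 0.5 lb × 7/4 × 16 oz/lb × 28.35 g/oz = 396.9 g

heavy cream: 0.4 L; tahini: 4.4 cup; diced carrots: 224.0 g; ketchup: 69.4 g; butter: 21.0 tbsp; arborio rice: 396.9 g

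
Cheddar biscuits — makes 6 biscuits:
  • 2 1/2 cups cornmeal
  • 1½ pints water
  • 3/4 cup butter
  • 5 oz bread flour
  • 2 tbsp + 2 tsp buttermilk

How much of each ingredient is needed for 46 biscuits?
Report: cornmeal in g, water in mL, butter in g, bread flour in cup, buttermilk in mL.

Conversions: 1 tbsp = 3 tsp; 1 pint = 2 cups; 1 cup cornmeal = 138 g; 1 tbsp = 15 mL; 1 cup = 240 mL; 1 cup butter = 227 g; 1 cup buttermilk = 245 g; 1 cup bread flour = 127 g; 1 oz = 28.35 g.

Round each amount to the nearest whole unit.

Scaling factor: 46/6 = 23/3.
cornmeal: 2.5 cup × 23/3 × 138 g/cup = 2645 g
water: 1.5 pint × 23/3 × 2 cup/pint × 240 mL/cup = 5520 mL
butter: 0.75 cup × 23/3 × 227 g/cup ≈ 1305 g
bread flour: 5 oz × 23/3 × 28.35 g/oz ÷ 127 g/cup ≈ 9 cup
buttermilk: (2 tbsp + 2 tsp = 8/3 tbsp) × 23/3 × 15 mL/tbsp ≈ 307 mL

cornmeal: 2645 g; water: 5520 mL; butter: 1305 g; bread flour: 9 cup; buttermilk: 307 mL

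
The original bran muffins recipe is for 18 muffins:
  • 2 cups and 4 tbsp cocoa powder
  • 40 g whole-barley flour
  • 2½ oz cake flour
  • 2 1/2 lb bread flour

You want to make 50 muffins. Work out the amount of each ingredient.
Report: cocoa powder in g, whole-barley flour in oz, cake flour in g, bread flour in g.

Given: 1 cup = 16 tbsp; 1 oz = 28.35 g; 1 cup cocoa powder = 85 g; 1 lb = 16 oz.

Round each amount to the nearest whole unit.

Scaling factor: 50/18 = 25/9.
cocoa powder: (2 cup + 4 tbsp = 2.25 cup) × 25/9 × 85 g/cup ≈ 531 g
whole-barley flour: 40 g × 25/9 ÷ 28.35 g/oz ≈ 4 oz
cake flour: 2.5 oz × 25/9 × 28.35 g/oz ≈ 197 g
bread flour: 2.5 lb × 25/9 × 16 oz/lb × 28.35 g/oz = 3150 g

cocoa powder: 531 g; whole-barley flour: 4 oz; cake flour: 197 g; bread flour: 3150 g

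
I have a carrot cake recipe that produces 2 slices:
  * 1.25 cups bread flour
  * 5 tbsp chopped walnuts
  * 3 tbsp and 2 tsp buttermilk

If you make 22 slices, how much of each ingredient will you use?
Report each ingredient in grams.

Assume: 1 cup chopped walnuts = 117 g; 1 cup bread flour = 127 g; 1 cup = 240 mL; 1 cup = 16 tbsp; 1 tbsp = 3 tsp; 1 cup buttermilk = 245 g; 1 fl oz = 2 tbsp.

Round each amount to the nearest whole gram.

Scaling factor: 22/2 = 11.
bread flour: 1.25 cup × 11 × 127 g/cup ≈ 1746 g
chopped walnuts: 5 tbsp × 11 ÷ 16 tbsp/cup × 117 g/cup ≈ 402 g
buttermilk: (3 tbsp + 2 tsp = 11/3 tbsp) × 11 ÷ 16 tbsp/cup × 245 g/cup ≈ 618 g

bread flour: 1746 g; chopped walnuts: 402 g; buttermilk: 618 g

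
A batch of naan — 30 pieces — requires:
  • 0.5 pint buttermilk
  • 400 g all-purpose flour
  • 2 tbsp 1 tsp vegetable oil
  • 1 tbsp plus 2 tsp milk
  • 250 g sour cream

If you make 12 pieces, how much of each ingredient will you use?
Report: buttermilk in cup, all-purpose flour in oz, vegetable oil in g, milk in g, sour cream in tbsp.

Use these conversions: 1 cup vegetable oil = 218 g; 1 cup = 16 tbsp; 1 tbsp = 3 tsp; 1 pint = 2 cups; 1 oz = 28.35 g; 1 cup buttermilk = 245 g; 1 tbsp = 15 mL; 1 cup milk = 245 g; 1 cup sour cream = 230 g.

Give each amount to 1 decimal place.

Scaling factor: 12/30 = 2/5 = 0.4.
buttermilk: 0.5 pint × 2/5 × 2 cup/pint = 0.4 cup
all-purpose flour: 400 g × 2/5 ÷ 28.35 g/oz ≈ 5.6 oz
vegetable oil: (2 tbsp + 1 tsp = 7/3 tbsp) × 2/5 ÷ 16 tbsp/cup × 218 g/cup ≈ 12.7 g
milk: (1 tbsp + 2 tsp = 5/3 tbsp) × 2/5 ÷ 16 tbsp/cup × 245 g/cup ≈ 10.2 g
sour cream: 250 g × 2/5 ÷ 230 g/cup × 16 tbsp/cup ≈ 7.0 tbsp

buttermilk: 0.4 cup; all-purpose flour: 5.6 oz; vegetable oil: 12.7 g; milk: 10.2 g; sour cream: 7.0 tbsp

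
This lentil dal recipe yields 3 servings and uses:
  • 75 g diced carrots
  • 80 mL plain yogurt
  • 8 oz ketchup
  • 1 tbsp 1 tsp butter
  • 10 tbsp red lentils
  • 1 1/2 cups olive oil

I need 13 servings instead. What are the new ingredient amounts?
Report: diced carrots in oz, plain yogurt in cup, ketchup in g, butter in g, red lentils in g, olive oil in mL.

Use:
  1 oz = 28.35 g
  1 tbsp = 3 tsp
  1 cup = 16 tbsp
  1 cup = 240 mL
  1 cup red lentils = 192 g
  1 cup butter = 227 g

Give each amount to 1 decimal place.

diced carrots: 11.5 oz; plain yogurt: 1.4 cup; ketchup: 982.8 g; butter: 82.0 g; red lentils: 520.0 g; olive oil: 1560.0 mL

Scaling factor: 13/3.
diced carrots: 75 g × 13/3 ÷ 28.35 g/oz ≈ 11.5 oz
plain yogurt: 80 mL × 13/3 ÷ 240 mL/cup ≈ 1.4 cup
ketchup: 8 oz × 13/3 × 28.35 g/oz = 982.8 g
butter: (1 tbsp + 1 tsp = 4/3 tbsp) × 13/3 ÷ 16 tbsp/cup × 227 g/cup ≈ 82.0 g
red lentils: 10 tbsp × 13/3 ÷ 16 tbsp/cup × 192 g/cup = 520.0 g
olive oil: 1.5 cup × 13/3 × 240 mL/cup = 1560.0 mL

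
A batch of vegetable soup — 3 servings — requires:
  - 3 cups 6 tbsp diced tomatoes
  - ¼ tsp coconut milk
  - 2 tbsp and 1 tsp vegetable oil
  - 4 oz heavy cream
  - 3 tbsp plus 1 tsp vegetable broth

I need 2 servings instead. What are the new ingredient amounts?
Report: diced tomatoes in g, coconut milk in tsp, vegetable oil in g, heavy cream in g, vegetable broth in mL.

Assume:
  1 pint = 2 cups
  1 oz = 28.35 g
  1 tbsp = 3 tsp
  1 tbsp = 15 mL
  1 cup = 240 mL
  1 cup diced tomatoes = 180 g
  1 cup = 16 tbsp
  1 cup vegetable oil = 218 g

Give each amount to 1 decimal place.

diced tomatoes: 405.0 g; coconut milk: 0.2 tsp; vegetable oil: 21.2 g; heavy cream: 75.6 g; vegetable broth: 33.3 mL

Scaling factor: 2/3.
diced tomatoes: (3 cup + 6 tbsp = 3.375 cup) × 2/3 × 180 g/cup = 405.0 g
coconut milk: 0.25 tsp × 2/3 ≈ 0.2 tsp
vegetable oil: (2 tbsp + 1 tsp = 7/3 tbsp) × 2/3 ÷ 16 tbsp/cup × 218 g/cup ≈ 21.2 g
heavy cream: 4 oz × 2/3 × 28.35 g/oz = 75.6 g
vegetable broth: (3 tbsp + 1 tsp = 10/3 tbsp) × 2/3 × 15 mL/tbsp ≈ 33.3 mL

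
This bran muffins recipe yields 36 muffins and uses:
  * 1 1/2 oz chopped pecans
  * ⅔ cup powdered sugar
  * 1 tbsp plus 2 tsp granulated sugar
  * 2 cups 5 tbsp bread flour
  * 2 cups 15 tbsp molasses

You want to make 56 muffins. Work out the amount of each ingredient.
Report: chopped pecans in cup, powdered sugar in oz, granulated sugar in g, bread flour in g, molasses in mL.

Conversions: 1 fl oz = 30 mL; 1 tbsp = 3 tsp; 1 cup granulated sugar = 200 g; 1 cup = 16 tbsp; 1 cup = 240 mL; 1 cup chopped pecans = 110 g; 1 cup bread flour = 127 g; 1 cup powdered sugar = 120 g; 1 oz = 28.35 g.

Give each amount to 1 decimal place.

chopped pecans: 0.6 cup; powdered sugar: 4.4 oz; granulated sugar: 32.4 g; bread flour: 456.8 g; molasses: 1096.7 mL

Scaling factor: 56/36 = 14/9.
chopped pecans: 1.5 oz × 14/9 × 28.35 g/oz ÷ 110 g/cup ≈ 0.6 cup
powdered sugar: 2/3 cup × 14/9 × 120 g/cup ÷ 28.35 g/oz ≈ 4.4 oz
granulated sugar: (1 tbsp + 2 tsp = 5/3 tbsp) × 14/9 ÷ 16 tbsp/cup × 200 g/cup ≈ 32.4 g
bread flour: (2 cup + 5 tbsp = 2.3125 cup) × 14/9 × 127 g/cup ≈ 456.8 g
molasses: (2 cup + 15 tbsp = 2.9375 cup) × 14/9 × 240 mL/cup ≈ 1096.7 mL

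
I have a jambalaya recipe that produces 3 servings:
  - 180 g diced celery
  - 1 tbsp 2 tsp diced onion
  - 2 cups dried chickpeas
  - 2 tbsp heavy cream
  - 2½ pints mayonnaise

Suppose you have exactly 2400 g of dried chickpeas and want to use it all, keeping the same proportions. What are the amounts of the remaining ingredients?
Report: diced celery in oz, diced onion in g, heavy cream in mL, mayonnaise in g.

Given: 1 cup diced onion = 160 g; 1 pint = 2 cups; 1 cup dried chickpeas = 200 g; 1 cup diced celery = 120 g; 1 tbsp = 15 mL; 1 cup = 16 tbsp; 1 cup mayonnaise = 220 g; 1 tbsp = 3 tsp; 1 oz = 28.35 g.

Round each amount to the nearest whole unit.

diced celery: 38 oz; diced onion: 100 g; heavy cream: 180 mL; mayonnaise: 6600 g

The original recipe has 400 g of dried chickpeas, so the scaling factor is 2400 ÷ 400 = 6.
diced celery: 180 g × 6 ÷ 28.35 g/oz ≈ 38 oz
diced onion: (1 tbsp + 2 tsp = 5/3 tbsp) × 6 ÷ 16 tbsp/cup × 160 g/cup = 100 g
heavy cream: 2 tbsp × 6 × 15 mL/tbsp = 180 mL
mayonnaise: 2.5 pint × 6 × 2 cup/pint × 220 g/cup = 6600 g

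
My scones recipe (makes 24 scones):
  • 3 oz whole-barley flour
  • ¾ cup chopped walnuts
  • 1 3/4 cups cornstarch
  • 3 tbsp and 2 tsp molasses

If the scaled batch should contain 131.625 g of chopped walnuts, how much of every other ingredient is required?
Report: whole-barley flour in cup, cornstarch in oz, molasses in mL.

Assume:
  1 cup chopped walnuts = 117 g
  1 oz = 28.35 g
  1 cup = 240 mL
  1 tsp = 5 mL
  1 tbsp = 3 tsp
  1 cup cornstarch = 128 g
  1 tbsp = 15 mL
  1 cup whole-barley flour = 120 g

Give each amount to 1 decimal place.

The original recipe has 87.75 g of chopped walnuts, so the scaling factor is 131.625 ÷ 87.75 = 3/2 = 1.5.
whole-barley flour: 3 oz × 3/2 × 28.35 g/oz ÷ 120 g/cup ≈ 1.1 cup
cornstarch: 1.75 cup × 3/2 × 128 g/cup ÷ 28.35 g/oz ≈ 11.9 oz
molasses: (3 tbsp + 2 tsp = 11/3 tbsp) × 3/2 × 15 mL/tbsp = 82.5 mL

whole-barley flour: 1.1 cup; cornstarch: 11.9 oz; molasses: 82.5 mL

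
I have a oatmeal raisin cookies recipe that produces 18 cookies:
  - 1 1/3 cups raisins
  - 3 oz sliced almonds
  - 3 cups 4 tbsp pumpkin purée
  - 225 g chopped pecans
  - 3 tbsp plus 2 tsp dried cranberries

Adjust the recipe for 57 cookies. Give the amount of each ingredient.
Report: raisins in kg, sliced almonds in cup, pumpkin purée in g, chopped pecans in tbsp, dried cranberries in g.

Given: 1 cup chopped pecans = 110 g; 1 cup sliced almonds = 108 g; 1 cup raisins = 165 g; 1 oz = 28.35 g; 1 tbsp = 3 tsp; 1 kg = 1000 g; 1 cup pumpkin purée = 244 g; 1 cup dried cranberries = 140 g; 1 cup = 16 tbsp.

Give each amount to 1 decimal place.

Scaling factor: 57/18 = 19/6.
raisins: 4/3 cup × 19/6 × 165 g/cup ÷ 1000 g/kg ≈ 0.7 kg
sliced almonds: 3 oz × 19/6 × 28.35 g/oz ÷ 108 g/cup ≈ 2.5 cup
pumpkin purée: (3 cup + 4 tbsp = 3.25 cup) × 19/6 × 244 g/cup ≈ 2511.2 g
chopped pecans: 225 g × 19/6 ÷ 110 g/cup × 16 tbsp/cup ≈ 103.6 tbsp
dried cranberries: (3 tbsp + 2 tsp = 11/3 tbsp) × 19/6 ÷ 16 tbsp/cup × 140 g/cup ≈ 101.6 g

raisins: 0.7 kg; sliced almonds: 2.5 cup; pumpkin purée: 2511.2 g; chopped pecans: 103.6 tbsp; dried cranberries: 101.6 g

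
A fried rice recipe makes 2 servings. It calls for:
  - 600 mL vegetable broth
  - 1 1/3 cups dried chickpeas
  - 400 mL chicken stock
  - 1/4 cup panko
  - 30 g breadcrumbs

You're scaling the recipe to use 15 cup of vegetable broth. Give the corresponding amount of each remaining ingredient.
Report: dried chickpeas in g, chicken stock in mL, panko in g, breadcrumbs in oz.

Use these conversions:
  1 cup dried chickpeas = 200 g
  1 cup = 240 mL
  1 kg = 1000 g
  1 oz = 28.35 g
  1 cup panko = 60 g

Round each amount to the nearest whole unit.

dried chickpeas: 1600 g; chicken stock: 2400 mL; panko: 90 g; breadcrumbs: 6 oz

The original recipe has 2.5 cup of vegetable broth, so the scaling factor is 15 ÷ 2.5 = 6.
dried chickpeas: 4/3 cup × 6 × 200 g/cup = 1600 g
chicken stock: 400 mL × 6 = 2400 mL
panko: 0.25 cup × 6 × 60 g/cup = 90 g
breadcrumbs: 30 g × 6 ÷ 28.35 g/oz ≈ 6 oz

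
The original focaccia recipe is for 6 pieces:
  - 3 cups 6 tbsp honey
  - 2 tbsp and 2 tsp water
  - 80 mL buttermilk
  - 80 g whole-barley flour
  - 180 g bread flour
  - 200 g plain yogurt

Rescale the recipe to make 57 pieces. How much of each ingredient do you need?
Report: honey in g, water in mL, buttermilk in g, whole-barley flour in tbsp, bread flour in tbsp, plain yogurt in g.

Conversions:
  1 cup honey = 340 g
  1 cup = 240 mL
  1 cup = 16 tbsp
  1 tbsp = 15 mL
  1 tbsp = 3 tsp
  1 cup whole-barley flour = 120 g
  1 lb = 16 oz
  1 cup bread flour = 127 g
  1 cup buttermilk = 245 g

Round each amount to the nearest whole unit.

Scaling factor: 57/6 = 19/2 = 9.5.
honey: (3 cup + 6 tbsp = 3.375 cup) × 19/2 × 340 g/cup ≈ 10901 g
water: (2 tbsp + 2 tsp = 8/3 tbsp) × 19/2 × 15 mL/tbsp = 380 mL
buttermilk: 80 mL × 19/2 ÷ 240 mL/cup × 245 g/cup ≈ 776 g
whole-barley flour: 80 g × 19/2 ÷ 120 g/cup × 16 tbsp/cup ≈ 101 tbsp
bread flour: 180 g × 19/2 ÷ 127 g/cup × 16 tbsp/cup ≈ 215 tbsp
plain yogurt: 200 g × 19/2 = 1900 g

honey: 10901 g; water: 380 mL; buttermilk: 776 g; whole-barley flour: 101 tbsp; bread flour: 215 tbsp; plain yogurt: 1900 g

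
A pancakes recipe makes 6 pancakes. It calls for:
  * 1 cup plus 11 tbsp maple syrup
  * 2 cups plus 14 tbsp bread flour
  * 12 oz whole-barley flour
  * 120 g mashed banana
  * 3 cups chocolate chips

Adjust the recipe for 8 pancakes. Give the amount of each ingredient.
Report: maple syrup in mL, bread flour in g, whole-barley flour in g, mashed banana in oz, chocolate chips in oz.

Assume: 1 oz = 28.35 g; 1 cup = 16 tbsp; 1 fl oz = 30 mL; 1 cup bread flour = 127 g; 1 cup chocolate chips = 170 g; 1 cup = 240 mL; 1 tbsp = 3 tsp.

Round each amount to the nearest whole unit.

Scaling factor: 8/6 = 4/3.
maple syrup: (1 cup + 11 tbsp = 1.6875 cup) × 4/3 × 240 mL/cup = 540 mL
bread flour: (2 cup + 14 tbsp = 2.875 cup) × 4/3 × 127 g/cup ≈ 487 g
whole-barley flour: 12 oz × 4/3 × 28.35 g/oz ≈ 454 g
mashed banana: 120 g × 4/3 ÷ 28.35 g/oz ≈ 6 oz
chocolate chips: 3 cup × 4/3 × 170 g/cup ÷ 28.35 g/oz ≈ 24 oz

maple syrup: 540 mL; bread flour: 487 g; whole-barley flour: 454 g; mashed banana: 6 oz; chocolate chips: 24 oz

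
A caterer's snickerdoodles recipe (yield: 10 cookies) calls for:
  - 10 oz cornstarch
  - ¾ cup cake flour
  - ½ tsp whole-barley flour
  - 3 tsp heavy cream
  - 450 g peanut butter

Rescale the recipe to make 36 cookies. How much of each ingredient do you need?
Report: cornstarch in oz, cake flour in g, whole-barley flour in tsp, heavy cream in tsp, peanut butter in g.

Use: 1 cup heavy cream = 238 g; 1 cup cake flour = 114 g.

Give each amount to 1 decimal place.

cornstarch: 36.0 oz; cake flour: 307.8 g; whole-barley flour: 1.8 tsp; heavy cream: 10.8 tsp; peanut butter: 1620.0 g

Scaling factor: 36/10 = 18/5 = 3.6.
cornstarch: 10 oz × 18/5 = 36.0 oz
cake flour: 0.75 cup × 18/5 × 114 g/cup = 307.8 g
whole-barley flour: 0.5 tsp × 18/5 = 1.8 tsp
heavy cream: 3 tsp × 18/5 = 10.8 tsp
peanut butter: 450 g × 18/5 = 1620.0 g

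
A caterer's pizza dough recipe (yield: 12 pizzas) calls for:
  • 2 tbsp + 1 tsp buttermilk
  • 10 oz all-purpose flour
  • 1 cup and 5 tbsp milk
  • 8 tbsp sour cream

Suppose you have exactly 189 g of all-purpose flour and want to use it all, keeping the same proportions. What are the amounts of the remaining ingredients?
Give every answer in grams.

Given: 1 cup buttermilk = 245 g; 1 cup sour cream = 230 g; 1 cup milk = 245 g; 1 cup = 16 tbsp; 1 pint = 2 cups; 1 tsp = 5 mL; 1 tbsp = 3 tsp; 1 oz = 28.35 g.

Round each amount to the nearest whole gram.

buttermilk: 24 g; milk: 214 g; sour cream: 77 g

The original recipe has 283.5 g of all-purpose flour, so the scaling factor is 189 ÷ 283.5 = 2/3.
buttermilk: (2 tbsp + 1 tsp = 7/3 tbsp) × 2/3 ÷ 16 tbsp/cup × 245 g/cup ≈ 24 g
milk: (1 cup + 5 tbsp = 1.3125 cup) × 2/3 × 245 g/cup ≈ 214 g
sour cream: 8 tbsp × 2/3 ÷ 16 tbsp/cup × 230 g/cup ≈ 77 g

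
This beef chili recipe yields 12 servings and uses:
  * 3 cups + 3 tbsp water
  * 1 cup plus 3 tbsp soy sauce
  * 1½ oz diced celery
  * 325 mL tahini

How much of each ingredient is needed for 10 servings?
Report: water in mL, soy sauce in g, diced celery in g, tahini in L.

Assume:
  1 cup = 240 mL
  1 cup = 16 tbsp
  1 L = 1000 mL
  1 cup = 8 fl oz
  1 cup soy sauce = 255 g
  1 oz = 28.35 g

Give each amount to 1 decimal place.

Scaling factor: 10/12 = 5/6.
water: (3 cup + 3 tbsp = 3.1875 cup) × 5/6 × 240 mL/cup = 637.5 mL
soy sauce: (1 cup + 3 tbsp = 1.1875 cup) × 5/6 × 255 g/cup ≈ 252.3 g
diced celery: 1.5 oz × 5/6 × 28.35 g/oz ≈ 35.4 g
tahini: 325 mL × 5/6 ÷ 1000 mL/L ≈ 0.3 L

water: 637.5 mL; soy sauce: 252.3 g; diced celery: 35.4 g; tahini: 0.3 L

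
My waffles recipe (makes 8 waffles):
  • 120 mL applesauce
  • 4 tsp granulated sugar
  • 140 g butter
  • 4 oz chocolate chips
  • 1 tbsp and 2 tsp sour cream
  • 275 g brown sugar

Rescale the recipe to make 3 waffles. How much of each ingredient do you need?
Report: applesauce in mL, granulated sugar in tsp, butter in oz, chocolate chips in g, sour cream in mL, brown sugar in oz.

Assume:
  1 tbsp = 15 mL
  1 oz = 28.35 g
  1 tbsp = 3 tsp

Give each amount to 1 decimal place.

applesauce: 45.0 mL; granulated sugar: 1.5 tsp; butter: 1.9 oz; chocolate chips: 42.5 g; sour cream: 9.4 mL; brown sugar: 3.6 oz

Scaling factor: 3/8 = 0.375.
applesauce: 120 mL × 3/8 = 45.0 mL
granulated sugar: 4 tsp × 3/8 = 1.5 tsp
butter: 140 g × 3/8 ÷ 28.35 g/oz ≈ 1.9 oz
chocolate chips: 4 oz × 3/8 × 28.35 g/oz ≈ 42.5 g
sour cream: (1 tbsp + 2 tsp = 5/3 tbsp) × 3/8 × 15 mL/tbsp ≈ 9.4 mL
brown sugar: 275 g × 3/8 ÷ 28.35 g/oz ≈ 3.6 oz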